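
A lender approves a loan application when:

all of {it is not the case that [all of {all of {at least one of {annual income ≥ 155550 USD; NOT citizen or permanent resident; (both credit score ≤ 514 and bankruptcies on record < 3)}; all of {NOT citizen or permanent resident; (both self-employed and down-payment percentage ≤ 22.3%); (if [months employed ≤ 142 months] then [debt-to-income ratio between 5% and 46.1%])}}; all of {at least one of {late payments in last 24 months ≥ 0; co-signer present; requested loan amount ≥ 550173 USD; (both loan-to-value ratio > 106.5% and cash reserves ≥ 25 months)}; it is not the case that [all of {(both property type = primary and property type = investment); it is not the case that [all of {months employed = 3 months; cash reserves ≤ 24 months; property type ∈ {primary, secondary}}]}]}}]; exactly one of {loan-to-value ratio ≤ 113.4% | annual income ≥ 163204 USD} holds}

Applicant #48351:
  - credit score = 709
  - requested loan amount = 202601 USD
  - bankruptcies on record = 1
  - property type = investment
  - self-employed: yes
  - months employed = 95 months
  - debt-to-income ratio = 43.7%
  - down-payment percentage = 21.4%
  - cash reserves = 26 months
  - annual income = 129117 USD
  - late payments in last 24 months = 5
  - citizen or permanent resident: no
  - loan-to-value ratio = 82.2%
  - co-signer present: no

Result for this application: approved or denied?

Denied

Atomic conditions:
  annual income ≥ 155550 USD: 129117 ≥ 155550 is false
  NOT citizen or permanent resident: no → true
  credit score ≤ 514: 709 ≤ 514 is false
  bankruptcies on record < 3: 1 < 3 is true
  self-employed: yes → true
  down-payment percentage ≤ 22.3%: 21.4 ≤ 22.3 is true
  months employed ≤ 142 months: 95 ≤ 142 is true
  debt-to-income ratio between 5% and 46.1%: 43.7 in [5, 46.1] is true
  late payments in last 24 months ≥ 0: 5 ≥ 0 is true
  co-signer present: no → false
  requested loan amount ≥ 550173 USD: 202601 ≥ 550173 is false
  loan-to-value ratio > 106.5%: 82.2 > 106.5 is false
  cash reserves ≥ 25 months: 26 ≥ 25 is true
  property type = primary: investment == primary is false
  property type = investment: investment == investment is true
  months employed = 3 months: 95 == 3 is false
  cash reserves ≤ 24 months: 26 ≤ 24 is false
  property type ∈ {primary, secondary}: investment is not in the set → false
  loan-to-value ratio ≤ 113.4%: 82.2 ≤ 113.4 is true
  annual income ≥ 163204 USD: 129117 ≥ 163204 is false
Combine:
[1.1.1.1.3] false AND true = false
[1.1.1.1] false OR true OR false = true
[1.1.1.2.2] true AND true = true
[1.1.1.2.3] true → true = true
[1.1.1.2] true AND true AND true = true
[1.1.1] true AND true = true
[1.1.2.1.4] false AND true = false
[1.1.2.1] true OR false OR false OR false = true
[1.1.2.2.1.1] false AND true = false
[1.1.2.2.1.2.1] false AND false AND false = false
[1.1.2.2.1.2] NOT false = true
[1.1.2.2.1] false AND true = false
[1.1.2.2] NOT false = true
[1.1.2] true AND true = true
[1.1] true AND true = true
[1] NOT true = false
[2] exactly-one(true, false) = true
[root] false AND true = false
Overall: false → denied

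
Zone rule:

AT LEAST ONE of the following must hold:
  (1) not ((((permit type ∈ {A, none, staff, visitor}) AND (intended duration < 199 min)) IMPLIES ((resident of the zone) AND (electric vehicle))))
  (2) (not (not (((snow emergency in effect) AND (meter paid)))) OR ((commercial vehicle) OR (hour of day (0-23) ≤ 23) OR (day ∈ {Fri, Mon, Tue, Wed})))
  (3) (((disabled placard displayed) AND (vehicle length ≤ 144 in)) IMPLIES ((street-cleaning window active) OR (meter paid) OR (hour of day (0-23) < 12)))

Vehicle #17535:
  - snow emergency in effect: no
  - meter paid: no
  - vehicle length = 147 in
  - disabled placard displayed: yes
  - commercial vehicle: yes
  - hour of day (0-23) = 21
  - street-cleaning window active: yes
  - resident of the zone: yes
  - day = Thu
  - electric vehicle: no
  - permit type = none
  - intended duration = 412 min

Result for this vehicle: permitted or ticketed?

Atomic conditions:
  permit type ∈ {A, none, staff, visitor}: none is in the set → true
  intended duration < 199 min: 412 < 199 is false
  resident of the zone: yes → true
  electric vehicle: no → false
  snow emergency in effect: no → false
  meter paid: no → false
  commercial vehicle: yes → true
  hour of day (0-23) ≤ 23: 21 ≤ 23 is true
  day ∈ {Fri, Mon, Tue, Wed}: Thu is not in the set → false
  disabled placard displayed: yes → true
  vehicle length ≤ 144 in: 147 ≤ 144 is false
  street-cleaning window active: yes → true
  hour of day (0-23) < 12: 21 < 12 is false
Combine:
[1.1.1] true AND false = false
[1.1.2] true AND false = false
[1.1] false → false (antecedent false ⇒ implication holds) = true
[1] NOT true = false
[2.1.1.1] false AND false = false
[2.1.1] NOT false = true
[2.1] NOT true = false
[2.2] true OR true OR false = true
[2] false OR true = true
[3.1] true AND false = false
[3.2] true OR false OR false = true
[3] false → true (antecedent false ⇒ implication holds) = true
[root] false OR true OR true = true
Overall: true → permitted

Permitted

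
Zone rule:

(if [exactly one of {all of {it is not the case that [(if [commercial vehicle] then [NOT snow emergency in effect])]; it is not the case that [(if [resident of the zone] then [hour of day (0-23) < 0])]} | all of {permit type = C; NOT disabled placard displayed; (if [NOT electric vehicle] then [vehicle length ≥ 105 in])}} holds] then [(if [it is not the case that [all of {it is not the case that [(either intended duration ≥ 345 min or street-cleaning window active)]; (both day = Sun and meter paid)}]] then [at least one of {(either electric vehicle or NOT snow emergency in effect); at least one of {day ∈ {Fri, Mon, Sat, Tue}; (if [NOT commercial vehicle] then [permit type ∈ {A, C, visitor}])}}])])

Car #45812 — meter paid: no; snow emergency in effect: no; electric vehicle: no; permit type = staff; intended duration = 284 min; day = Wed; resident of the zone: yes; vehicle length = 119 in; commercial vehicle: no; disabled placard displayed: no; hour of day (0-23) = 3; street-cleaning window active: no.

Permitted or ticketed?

Atomic conditions:
  commercial vehicle: no → false
  NOT snow emergency in effect: no → true
  resident of the zone: yes → true
  hour of day (0-23) < 0: 3 < 0 is false
  permit type = C: staff == C is false
  NOT disabled placard displayed: no → true
  NOT electric vehicle: no → true
  vehicle length ≥ 105 in: 119 ≥ 105 is true
  intended duration ≥ 345 min: 284 ≥ 345 is false
  street-cleaning window active: no → false
  day = Sun: Wed == Sun is false
  meter paid: no → false
  electric vehicle: no → false
  day ∈ {Fri, Mon, Sat, Tue}: Wed is not in the set → false
  NOT commercial vehicle: no → true
  permit type ∈ {A, C, visitor}: staff is not in the set → false
Combine:
[1.1.1.1] false → true (antecedent false ⇒ implication holds) = true
[1.1.1] NOT true = false
[1.1.2.1] true → false = false
[1.1.2] NOT false = true
[1.1] false AND true = false
[1.2.3] true → true = true
[1.2] false AND true AND true = false
[1] exactly-one(false, false) = false
[2.1.1.1.1] false OR false = false
[2.1.1.1] NOT false = true
[2.1.1.2] false AND false = false
[2.1.1] true AND false = false
[2.1] NOT false = true
[2.2.1] false OR true = true
[2.2.2.2] true → false = false
[2.2.2] false OR false = false
[2.2] true OR false = true
[2] true → true = true
[root] false → true (antecedent false ⇒ implication holds) = true
Overall: true → permitted

Permitted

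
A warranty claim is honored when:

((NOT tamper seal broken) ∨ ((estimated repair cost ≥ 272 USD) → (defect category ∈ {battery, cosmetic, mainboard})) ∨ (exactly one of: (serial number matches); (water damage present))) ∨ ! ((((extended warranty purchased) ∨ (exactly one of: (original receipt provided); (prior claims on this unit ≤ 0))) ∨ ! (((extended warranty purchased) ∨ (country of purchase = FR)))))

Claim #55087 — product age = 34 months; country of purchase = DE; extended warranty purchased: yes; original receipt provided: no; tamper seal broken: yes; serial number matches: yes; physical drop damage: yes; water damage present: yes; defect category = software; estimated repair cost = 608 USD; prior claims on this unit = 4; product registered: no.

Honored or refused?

Refused

Atomic conditions:
  NOT tamper seal broken: yes → false
  estimated repair cost ≥ 272 USD: 608 ≥ 272 is true
  defect category ∈ {battery, cosmetic, mainboard}: software is not in the set → false
  serial number matches: yes → true
  water damage present: yes → true
  extended warranty purchased: yes → true
  original receipt provided: no → false
  prior claims on this unit ≤ 0: 4 ≤ 0 is false
  country of purchase = FR: DE == FR is false
Combine:
[1.2] true → false = false
[1.3] exactly-one(true, true) = false
[1] false OR false OR false = false
[2.1.1.2] exactly-one(false, false) = false
[2.1.1] true OR false = true
[2.1.2.1] true OR false = true
[2.1.2] NOT true = false
[2.1] true OR false = true
[2] NOT true = false
[root] false OR false = false
Overall: false → refused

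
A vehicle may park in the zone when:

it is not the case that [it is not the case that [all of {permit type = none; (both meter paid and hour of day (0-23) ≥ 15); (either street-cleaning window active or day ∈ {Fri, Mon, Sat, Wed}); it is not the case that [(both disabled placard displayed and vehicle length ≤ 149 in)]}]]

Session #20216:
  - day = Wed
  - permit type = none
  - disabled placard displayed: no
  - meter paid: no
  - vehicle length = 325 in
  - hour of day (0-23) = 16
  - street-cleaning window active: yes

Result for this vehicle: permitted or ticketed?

Atomic conditions:
  permit type = none: none == none is true
  meter paid: no → false
  hour of day (0-23) ≥ 15: 16 ≥ 15 is true
  street-cleaning window active: yes → true
  day ∈ {Fri, Mon, Sat, Wed}: Wed is in the set → true
  disabled placard displayed: no → false
  vehicle length ≤ 149 in: 325 ≤ 149 is false
Combine:
[1.1.2] false AND true = false
[1.1.3] true OR true = true
[1.1.4.1] false AND false = false
[1.1.4] NOT false = true
[1.1] true AND false AND true AND true = false
[1] NOT false = true
[root] NOT true = false
Overall: false → ticketed

Ticketed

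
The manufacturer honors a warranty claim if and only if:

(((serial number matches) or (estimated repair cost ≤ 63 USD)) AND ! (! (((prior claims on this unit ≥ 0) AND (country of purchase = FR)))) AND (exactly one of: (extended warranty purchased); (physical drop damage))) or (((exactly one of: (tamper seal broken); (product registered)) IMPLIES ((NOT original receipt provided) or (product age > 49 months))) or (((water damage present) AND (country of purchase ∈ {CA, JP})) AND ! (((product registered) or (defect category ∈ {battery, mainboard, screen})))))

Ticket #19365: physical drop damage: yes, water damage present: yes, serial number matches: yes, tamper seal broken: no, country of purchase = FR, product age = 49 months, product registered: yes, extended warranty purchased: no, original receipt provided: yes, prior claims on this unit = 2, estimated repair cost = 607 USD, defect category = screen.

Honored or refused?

Honored

Atomic conditions:
  serial number matches: yes → true
  estimated repair cost ≤ 63 USD: 607 ≤ 63 is false
  prior claims on this unit ≥ 0: 2 ≥ 0 is true
  country of purchase = FR: FR == FR is true
  extended warranty purchased: no → false
  physical drop damage: yes → true
  tamper seal broken: no → false
  product registered: yes → true
  NOT original receipt provided: yes → false
  product age > 49 months: 49 > 49 is false
  water damage present: yes → true
  country of purchase ∈ {CA, JP}: FR is not in the set → false
  defect category ∈ {battery, mainboard, screen}: screen is in the set → true
Combine:
[1.1] true OR false = true
[1.2.1.1] true AND true = true
[1.2.1] NOT true = false
[1.2] NOT false = true
[1.3] exactly-one(false, true) = true
[1] true AND true AND true = true
[2.1.1] exactly-one(false, true) = true
[2.1.2] false OR false = false
[2.1] true → false = false
[2.2.1] true AND false = false
[2.2.2.1] true OR true = true
[2.2.2] NOT true = false
[2.2] false AND false = false
[2] false OR false = false
[root] true OR false = true
Overall: true → honored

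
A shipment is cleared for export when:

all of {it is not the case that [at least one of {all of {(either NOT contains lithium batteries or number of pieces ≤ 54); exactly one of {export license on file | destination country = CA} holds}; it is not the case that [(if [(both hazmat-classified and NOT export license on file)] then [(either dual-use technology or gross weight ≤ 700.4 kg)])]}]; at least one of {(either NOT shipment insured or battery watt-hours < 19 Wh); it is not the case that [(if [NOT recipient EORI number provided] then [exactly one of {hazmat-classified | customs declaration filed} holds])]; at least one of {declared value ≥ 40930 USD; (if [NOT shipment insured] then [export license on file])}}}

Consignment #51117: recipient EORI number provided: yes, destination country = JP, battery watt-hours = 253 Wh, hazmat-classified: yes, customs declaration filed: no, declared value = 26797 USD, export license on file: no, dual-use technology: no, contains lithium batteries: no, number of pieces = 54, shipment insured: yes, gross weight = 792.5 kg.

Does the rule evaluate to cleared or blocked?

Blocked

Atomic conditions:
  NOT contains lithium batteries: no → true
  number of pieces ≤ 54: 54 ≤ 54 is true
  export license on file: no → false
  destination country = CA: JP == CA is false
  hazmat-classified: yes → true
  NOT export license on file: no → true
  dual-use technology: no → false
  gross weight ≤ 700.4 kg: 792.5 ≤ 700.4 is false
  NOT shipment insured: yes → false
  battery watt-hours < 19 Wh: 253 < 19 is false
  NOT recipient EORI number provided: yes → false
  customs declaration filed: no → false
  declared value ≥ 40930 USD: 26797 ≥ 40930 is false
Combine:
[1.1.1.1] true OR true = true
[1.1.1.2] exactly-one(false, false) = false
[1.1.1] true AND false = false
[1.1.2.1.1] true AND true = true
[1.1.2.1.2] false OR false = false
[1.1.2.1] true → false = false
[1.1.2] NOT false = true
[1.1] false OR true = true
[1] NOT true = false
[2.1] false OR false = false
[2.2.1.2] exactly-one(true, false) = true
[2.2.1] false → true (antecedent false ⇒ implication holds) = true
[2.2] NOT true = false
[2.3.2] false → false (antecedent false ⇒ implication holds) = true
[2.3] false OR true = true
[2] false OR false OR true = true
[root] false AND true = false
Overall: false → blocked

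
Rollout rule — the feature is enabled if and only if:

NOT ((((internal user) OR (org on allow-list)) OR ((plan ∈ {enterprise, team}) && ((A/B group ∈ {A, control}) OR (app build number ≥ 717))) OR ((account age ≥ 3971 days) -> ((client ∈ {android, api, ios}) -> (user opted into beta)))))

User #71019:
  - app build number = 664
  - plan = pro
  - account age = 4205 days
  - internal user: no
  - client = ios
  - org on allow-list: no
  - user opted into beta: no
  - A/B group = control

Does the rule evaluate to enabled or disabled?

Enabled

Atomic conditions:
  internal user: no → false
  org on allow-list: no → false
  plan ∈ {enterprise, team}: pro is not in the set → false
  A/B group ∈ {A, control}: control is in the set → true
  app build number ≥ 717: 664 ≥ 717 is false
  account age ≥ 3971 days: 4205 ≥ 3971 is true
  client ∈ {android, api, ios}: ios is in the set → true
  user opted into beta: no → false
Combine:
[1.1] false OR false = false
[1.2.2] true OR false = true
[1.2] false AND true = false
[1.3.2] true → false = false
[1.3] true → false = false
[1] false OR false OR false = false
[root] NOT false = true
Overall: true → enabled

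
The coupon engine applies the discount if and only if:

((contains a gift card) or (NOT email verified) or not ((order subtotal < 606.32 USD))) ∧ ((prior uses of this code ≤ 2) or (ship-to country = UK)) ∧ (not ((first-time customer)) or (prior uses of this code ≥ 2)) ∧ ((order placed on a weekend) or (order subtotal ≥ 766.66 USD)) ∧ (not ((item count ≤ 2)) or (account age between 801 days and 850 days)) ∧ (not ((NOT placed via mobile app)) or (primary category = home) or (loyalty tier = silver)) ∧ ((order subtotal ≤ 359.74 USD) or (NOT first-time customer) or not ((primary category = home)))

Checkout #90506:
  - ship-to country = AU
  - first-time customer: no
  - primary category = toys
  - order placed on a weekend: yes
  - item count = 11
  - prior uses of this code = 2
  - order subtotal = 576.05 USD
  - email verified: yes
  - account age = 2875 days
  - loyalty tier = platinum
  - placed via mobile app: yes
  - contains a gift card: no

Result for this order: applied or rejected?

Rejected

Atomic conditions:
  contains a gift card: no → false
  NOT email verified: yes → false
  order subtotal < 606.32 USD: 576.05 < 606.32 is true
  prior uses of this code ≤ 2: 2 ≤ 2 is true
  ship-to country = UK: AU == UK is false
  first-time customer: no → false
  prior uses of this code ≥ 2: 2 ≥ 2 is true
  order placed on a weekend: yes → true
  order subtotal ≥ 766.66 USD: 576.05 ≥ 766.66 is false
  item count ≤ 2: 11 ≤ 2 is false
  account age between 801 days and 850 days: 2875 in [801, 850] is false
  NOT placed via mobile app: yes → false
  primary category = home: toys == home is false
  loyalty tier = silver: platinum == silver is false
  order subtotal ≤ 359.74 USD: 576.05 ≤ 359.74 is false
  NOT first-time customer: no → true
Combine:
[1.3] NOT true = false
[1] false OR false OR false = false
[2] true OR false = true
[3.1] NOT false = true
[3] true OR true = true
[4] true OR false = true
[5.1] NOT false = true
[5] true OR false = true
[6.1] NOT false = true
[6] true OR false OR false = true
[7.3] NOT false = true
[7] false OR true OR true = true
[root] false AND true AND true AND true AND true AND true AND true = false
Overall: false → rejected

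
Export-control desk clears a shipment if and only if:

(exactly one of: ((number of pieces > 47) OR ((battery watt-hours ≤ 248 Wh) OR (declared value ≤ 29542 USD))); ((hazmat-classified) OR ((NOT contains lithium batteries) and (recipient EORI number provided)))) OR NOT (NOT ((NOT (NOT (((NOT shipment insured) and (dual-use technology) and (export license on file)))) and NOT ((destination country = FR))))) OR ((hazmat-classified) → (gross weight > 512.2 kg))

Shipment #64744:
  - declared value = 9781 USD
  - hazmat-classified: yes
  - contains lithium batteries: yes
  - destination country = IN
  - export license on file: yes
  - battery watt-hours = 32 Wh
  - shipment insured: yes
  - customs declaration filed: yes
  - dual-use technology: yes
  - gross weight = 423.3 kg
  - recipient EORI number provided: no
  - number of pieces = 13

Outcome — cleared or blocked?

Blocked

Atomic conditions:
  number of pieces > 47: 13 > 47 is false
  battery watt-hours ≤ 248 Wh: 32 ≤ 248 is true
  declared value ≤ 29542 USD: 9781 ≤ 29542 is true
  hazmat-classified: yes → true
  NOT contains lithium batteries: yes → false
  recipient EORI number provided: no → false
  NOT shipment insured: yes → false
  dual-use technology: yes → true
  export license on file: yes → true
  destination country = FR: IN == FR is false
  gross weight > 512.2 kg: 423.3 > 512.2 is false
Combine:
[1.1.2] true OR true = true
[1.1] false OR true = true
[1.2.2] false AND false = false
[1.2] true OR false = true
[1] exactly-one(true, true) = false
[2.1.1.1.1.1] false AND true AND true = false
[2.1.1.1.1] NOT false = true
[2.1.1.1] NOT true = false
[2.1.1.2] NOT false = true
[2.1.1] false AND true = false
[2.1] NOT false = true
[2] NOT true = false
[3] true → false = false
[root] false OR false OR false = false
Overall: false → blocked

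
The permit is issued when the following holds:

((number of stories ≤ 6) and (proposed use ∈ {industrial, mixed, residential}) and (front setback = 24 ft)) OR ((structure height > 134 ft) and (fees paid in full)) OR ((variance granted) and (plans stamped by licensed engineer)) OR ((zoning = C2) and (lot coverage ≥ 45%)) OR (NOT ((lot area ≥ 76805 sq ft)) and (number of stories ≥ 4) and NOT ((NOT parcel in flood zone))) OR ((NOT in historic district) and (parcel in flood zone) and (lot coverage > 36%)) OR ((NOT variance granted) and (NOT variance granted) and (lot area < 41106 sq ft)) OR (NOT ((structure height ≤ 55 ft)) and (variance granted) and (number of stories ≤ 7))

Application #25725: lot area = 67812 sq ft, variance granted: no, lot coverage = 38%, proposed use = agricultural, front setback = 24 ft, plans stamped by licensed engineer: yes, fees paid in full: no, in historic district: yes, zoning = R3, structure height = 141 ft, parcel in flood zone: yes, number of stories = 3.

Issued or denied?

Atomic conditions:
  number of stories ≤ 6: 3 ≤ 6 is true
  proposed use ∈ {industrial, mixed, residential}: agricultural is not in the set → false
  front setback = 24 ft: 24 == 24 is true
  structure height > 134 ft: 141 > 134 is true
  fees paid in full: no → false
  variance granted: no → false
  plans stamped by licensed engineer: yes → true
  zoning = C2: R3 == C2 is false
  lot coverage ≥ 45%: 38 ≥ 45 is false
  lot area ≥ 76805 sq ft: 67812 ≥ 76805 is false
  number of stories ≥ 4: 3 ≥ 4 is false
  NOT parcel in flood zone: yes → false
  NOT in historic district: yes → false
  parcel in flood zone: yes → true
  lot coverage > 36%: 38 > 36 is true
  NOT variance granted: no → true
  lot area < 41106 sq ft: 67812 < 41106 is false
  structure height ≤ 55 ft: 141 ≤ 55 is false
  number of stories ≤ 7: 3 ≤ 7 is true
Combine:
[1] true AND false AND true = false
[2] true AND false = false
[3] false AND true = false
[4] false AND false = false
[5.1] NOT false = true
[5.3] NOT false = true
[5] true AND false AND true = false
[6] false AND true AND true = false
[7] true AND true AND false = false
[8.1] NOT false = true
[8] true AND false AND true = false
[root] false OR false OR false OR false OR false OR false OR false OR false = false
Overall: false → denied

Denied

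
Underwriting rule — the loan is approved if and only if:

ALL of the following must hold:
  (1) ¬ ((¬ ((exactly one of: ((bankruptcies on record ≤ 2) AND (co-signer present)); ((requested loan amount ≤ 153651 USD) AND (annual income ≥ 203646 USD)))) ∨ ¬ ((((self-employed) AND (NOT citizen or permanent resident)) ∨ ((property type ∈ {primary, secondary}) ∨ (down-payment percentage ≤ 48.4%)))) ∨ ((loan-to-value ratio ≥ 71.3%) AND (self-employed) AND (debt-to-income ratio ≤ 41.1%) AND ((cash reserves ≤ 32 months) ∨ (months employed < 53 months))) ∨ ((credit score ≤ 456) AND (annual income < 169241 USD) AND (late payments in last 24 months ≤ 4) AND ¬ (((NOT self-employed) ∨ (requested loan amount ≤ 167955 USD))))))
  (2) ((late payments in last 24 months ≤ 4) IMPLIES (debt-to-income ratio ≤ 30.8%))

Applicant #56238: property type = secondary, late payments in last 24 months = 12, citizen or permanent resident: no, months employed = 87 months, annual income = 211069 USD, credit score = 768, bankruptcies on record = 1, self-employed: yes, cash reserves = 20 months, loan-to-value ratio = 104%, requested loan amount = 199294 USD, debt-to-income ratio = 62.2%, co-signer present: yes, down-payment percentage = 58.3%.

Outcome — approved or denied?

Atomic conditions:
  bankruptcies on record ≤ 2: 1 ≤ 2 is true
  co-signer present: yes → true
  requested loan amount ≤ 153651 USD: 199294 ≤ 153651 is false
  annual income ≥ 203646 USD: 211069 ≥ 203646 is true
  self-employed: yes → true
  NOT citizen or permanent resident: no → true
  property type ∈ {primary, secondary}: secondary is in the set → true
  down-payment percentage ≤ 48.4%: 58.3 ≤ 48.4 is false
  loan-to-value ratio ≥ 71.3%: 104 ≥ 71.3 is true
  debt-to-income ratio ≤ 41.1%: 62.2 ≤ 41.1 is false
  cash reserves ≤ 32 months: 20 ≤ 32 is true
  months employed < 53 months: 87 < 53 is false
  credit score ≤ 456: 768 ≤ 456 is false
  annual income < 169241 USD: 211069 < 169241 is false
  late payments in last 24 months ≤ 4: 12 ≤ 4 is false
  NOT self-employed: yes → false
  requested loan amount ≤ 167955 USD: 199294 ≤ 167955 is false
  debt-to-income ratio ≤ 30.8%: 62.2 ≤ 30.8 is false
Combine:
[1.1.1.1.1] true AND true = true
[1.1.1.1.2] false AND true = false
[1.1.1.1] exactly-one(true, false) = true
[1.1.1] NOT true = false
[1.1.2.1.1] true AND true = true
[1.1.2.1.2] true OR false = true
[1.1.2.1] true OR true = true
[1.1.2] NOT true = false
[1.1.3.4] true OR false = true
[1.1.3] true AND true AND false AND true = false
[1.1.4.4.1] false OR false = false
[1.1.4.4] NOT false = true
[1.1.4] false AND false AND false AND true = false
[1.1] false OR false OR false OR false = false
[1] NOT false = true
[2] false → false (antecedent false ⇒ implication holds) = true
[root] true AND true = true
Overall: true → approved

Approved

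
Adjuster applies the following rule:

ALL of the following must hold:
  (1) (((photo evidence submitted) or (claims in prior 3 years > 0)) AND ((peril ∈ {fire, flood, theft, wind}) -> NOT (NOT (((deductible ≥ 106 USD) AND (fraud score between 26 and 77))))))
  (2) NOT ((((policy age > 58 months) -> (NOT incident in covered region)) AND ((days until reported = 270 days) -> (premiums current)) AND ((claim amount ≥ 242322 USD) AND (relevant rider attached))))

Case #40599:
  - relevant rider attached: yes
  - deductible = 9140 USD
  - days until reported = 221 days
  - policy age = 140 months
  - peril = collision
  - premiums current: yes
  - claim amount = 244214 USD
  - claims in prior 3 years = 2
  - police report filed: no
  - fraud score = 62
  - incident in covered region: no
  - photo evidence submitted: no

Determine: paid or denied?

Denied

Atomic conditions:
  photo evidence submitted: no → false
  claims in prior 3 years > 0: 2 > 0 is true
  peril ∈ {fire, flood, theft, wind}: collision is not in the set → false
  deductible ≥ 106 USD: 9140 ≥ 106 is true
  fraud score between 26 and 77: 62 in [26, 77] is true
  policy age > 58 months: 140 > 58 is true
  NOT incident in covered region: no → true
  days until reported = 270 days: 221 == 270 is false
  premiums current: yes → true
  claim amount ≥ 242322 USD: 244214 ≥ 242322 is true
  relevant rider attached: yes → true
Combine:
[1.1] false OR true = true
[1.2.2.1.1] true AND true = true
[1.2.2.1] NOT true = false
[1.2.2] NOT false = true
[1.2] false → true (antecedent false ⇒ implication holds) = true
[1] true AND true = true
[2.1.1] true → true = true
[2.1.2] false → true (antecedent false ⇒ implication holds) = true
[2.1.3] true AND true = true
[2.1] true AND true AND true = true
[2] NOT true = false
[root] true AND false = false
Overall: false → denied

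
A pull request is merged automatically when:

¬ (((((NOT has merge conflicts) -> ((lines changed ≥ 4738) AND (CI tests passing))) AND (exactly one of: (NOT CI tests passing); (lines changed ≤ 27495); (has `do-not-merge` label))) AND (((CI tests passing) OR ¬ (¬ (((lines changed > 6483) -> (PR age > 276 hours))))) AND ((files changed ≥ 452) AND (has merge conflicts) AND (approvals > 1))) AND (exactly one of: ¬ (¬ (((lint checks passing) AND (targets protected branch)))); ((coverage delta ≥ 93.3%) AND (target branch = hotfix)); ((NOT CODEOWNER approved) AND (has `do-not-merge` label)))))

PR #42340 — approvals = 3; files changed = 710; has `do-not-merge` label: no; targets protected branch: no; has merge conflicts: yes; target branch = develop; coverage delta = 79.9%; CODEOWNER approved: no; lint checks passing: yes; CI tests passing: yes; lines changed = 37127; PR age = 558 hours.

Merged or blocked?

Merged

Atomic conditions:
  NOT has merge conflicts: yes → false
  lines changed ≥ 4738: 37127 ≥ 4738 is true
  CI tests passing: yes → true
  NOT CI tests passing: yes → false
  lines changed ≤ 27495: 37127 ≤ 27495 is false
  has `do-not-merge` label: no → false
  lines changed > 6483: 37127 > 6483 is true
  PR age > 276 hours: 558 > 276 is true
  files changed ≥ 452: 710 ≥ 452 is true
  has merge conflicts: yes → true
  approvals > 1: 3 > 1 is true
  lint checks passing: yes → true
  targets protected branch: no → false
  coverage delta ≥ 93.3%: 79.9 ≥ 93.3 is false
  target branch = hotfix: develop == hotfix is false
  NOT CODEOWNER approved: no → true
Combine:
[1.1.1.2] true AND true = true
[1.1.1] false → true (antecedent false ⇒ implication holds) = true
[1.1.2] exactly-one(false, false, false) = false
[1.1] true AND false = false
[1.2.1.2.1.1] true → true = true
[1.2.1.2.1] NOT true = false
[1.2.1.2] NOT false = true
[1.2.1] true OR true = true
[1.2.2] true AND true AND true = true
[1.2] true AND true = true
[1.3.1.1.1] true AND false = false
[1.3.1.1] NOT false = true
[1.3.1] NOT true = false
[1.3.2] false AND false = false
[1.3.3] true AND false = false
[1.3] exactly-one(false, false, false) = false
[1] false AND true AND false = false
[root] NOT false = true
Overall: true → merged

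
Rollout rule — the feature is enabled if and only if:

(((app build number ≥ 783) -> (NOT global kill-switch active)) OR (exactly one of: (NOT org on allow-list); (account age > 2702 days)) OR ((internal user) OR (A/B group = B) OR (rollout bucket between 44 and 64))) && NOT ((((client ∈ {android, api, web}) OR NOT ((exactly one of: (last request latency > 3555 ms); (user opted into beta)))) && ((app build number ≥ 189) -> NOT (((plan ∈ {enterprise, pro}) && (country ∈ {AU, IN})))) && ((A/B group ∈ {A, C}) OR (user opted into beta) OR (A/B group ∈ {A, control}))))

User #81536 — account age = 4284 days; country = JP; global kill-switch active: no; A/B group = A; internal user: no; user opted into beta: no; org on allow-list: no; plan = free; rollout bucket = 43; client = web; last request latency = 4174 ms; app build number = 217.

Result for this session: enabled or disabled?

Atomic conditions:
  app build number ≥ 783: 217 ≥ 783 is false
  NOT global kill-switch active: no → true
  NOT org on allow-list: no → true
  account age > 2702 days: 4284 > 2702 is true
  internal user: no → false
  A/B group = B: A == B is false
  rollout bucket between 44 and 64: 43 in [44, 64] is false
  client ∈ {android, api, web}: web is in the set → true
  last request latency > 3555 ms: 4174 > 3555 is true
  user opted into beta: no → false
  app build number ≥ 189: 217 ≥ 189 is true
  plan ∈ {enterprise, pro}: free is not in the set → false
  country ∈ {AU, IN}: JP is not in the set → false
  A/B group ∈ {A, C}: A is in the set → true
  A/B group ∈ {A, control}: A is in the set → true
Combine:
[1.1] false → true (antecedent false ⇒ implication holds) = true
[1.2] exactly-one(true, true) = false
[1.3] false OR false OR false = false
[1] true OR false OR false = true
[2.1.1.2.1] exactly-one(true, false) = true
[2.1.1.2] NOT true = false
[2.1.1] true OR false = true
[2.1.2.2.1] false AND false = false
[2.1.2.2] NOT false = true
[2.1.2] true → true = true
[2.1.3] true OR false OR true = true
[2.1] true AND true AND true = true
[2] NOT true = false
[root] true AND false = false
Overall: false → disabled

Disabled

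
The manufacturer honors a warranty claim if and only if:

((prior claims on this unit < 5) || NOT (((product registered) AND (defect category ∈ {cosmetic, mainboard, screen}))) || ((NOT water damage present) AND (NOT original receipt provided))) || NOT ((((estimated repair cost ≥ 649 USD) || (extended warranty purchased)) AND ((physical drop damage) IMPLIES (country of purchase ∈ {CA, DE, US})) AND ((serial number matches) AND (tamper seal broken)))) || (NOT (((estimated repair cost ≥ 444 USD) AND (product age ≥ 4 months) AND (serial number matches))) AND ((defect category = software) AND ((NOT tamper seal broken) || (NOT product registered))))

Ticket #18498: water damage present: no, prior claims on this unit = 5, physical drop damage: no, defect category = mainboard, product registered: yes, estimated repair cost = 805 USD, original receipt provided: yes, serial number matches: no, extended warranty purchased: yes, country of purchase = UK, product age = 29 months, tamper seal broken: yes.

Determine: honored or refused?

Atomic conditions:
  prior claims on this unit < 5: 5 < 5 is false
  product registered: yes → true
  defect category ∈ {cosmetic, mainboard, screen}: mainboard is in the set → true
  NOT water damage present: no → true
  NOT original receipt provided: yes → false
  estimated repair cost ≥ 649 USD: 805 ≥ 649 is true
  extended warranty purchased: yes → true
  physical drop damage: no → false
  country of purchase ∈ {CA, DE, US}: UK is not in the set → false
  serial number matches: no → false
  tamper seal broken: yes → true
  estimated repair cost ≥ 444 USD: 805 ≥ 444 is true
  product age ≥ 4 months: 29 ≥ 4 is true
  defect category = software: mainboard == software is false
  NOT tamper seal broken: yes → false
  NOT product registered: yes → false
Combine:
[1.2.1] true AND true = true
[1.2] NOT true = false
[1.3] true AND false = false
[1] false OR false OR false = false
[2.1.1] true OR true = true
[2.1.2] false → false (antecedent false ⇒ implication holds) = true
[2.1.3] false AND true = false
[2.1] true AND true AND false = false
[2] NOT false = true
[3.1.1] true AND true AND false = false
[3.1] NOT false = true
[3.2.2] false OR false = false
[3.2] false AND false = false
[3] true AND false = false
[root] false OR true OR false = true
Overall: true → honored

Honored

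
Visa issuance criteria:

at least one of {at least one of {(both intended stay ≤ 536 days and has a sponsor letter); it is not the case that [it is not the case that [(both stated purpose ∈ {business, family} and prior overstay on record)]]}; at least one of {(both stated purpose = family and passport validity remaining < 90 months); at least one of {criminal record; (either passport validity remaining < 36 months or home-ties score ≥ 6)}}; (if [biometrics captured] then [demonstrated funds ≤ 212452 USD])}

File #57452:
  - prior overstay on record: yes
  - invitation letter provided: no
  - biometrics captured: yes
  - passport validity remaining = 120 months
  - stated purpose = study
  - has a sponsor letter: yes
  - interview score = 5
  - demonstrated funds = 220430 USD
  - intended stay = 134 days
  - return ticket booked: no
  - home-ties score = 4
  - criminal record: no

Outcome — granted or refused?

Atomic conditions:
  intended stay ≤ 536 days: 134 ≤ 536 is true
  has a sponsor letter: yes → true
  stated purpose ∈ {business, family}: study is not in the set → false
  prior overstay on record: yes → true
  stated purpose = family: study == family is false
  passport validity remaining < 90 months: 120 < 90 is false
  criminal record: no → false
  passport validity remaining < 36 months: 120 < 36 is false
  home-ties score ≥ 6: 4 ≥ 6 is false
  biometrics captured: yes → true
  demonstrated funds ≤ 212452 USD: 220430 ≤ 212452 is false
Combine:
[1.1] true AND true = true
[1.2.1.1] false AND true = false
[1.2.1] NOT false = true
[1.2] NOT true = false
[1] true OR false = true
[2.1] false AND false = false
[2.2.2] false OR false = false
[2.2] false OR false = false
[2] false OR false = false
[3] true → false = false
[root] true OR false OR false = true
Overall: true → granted

Granted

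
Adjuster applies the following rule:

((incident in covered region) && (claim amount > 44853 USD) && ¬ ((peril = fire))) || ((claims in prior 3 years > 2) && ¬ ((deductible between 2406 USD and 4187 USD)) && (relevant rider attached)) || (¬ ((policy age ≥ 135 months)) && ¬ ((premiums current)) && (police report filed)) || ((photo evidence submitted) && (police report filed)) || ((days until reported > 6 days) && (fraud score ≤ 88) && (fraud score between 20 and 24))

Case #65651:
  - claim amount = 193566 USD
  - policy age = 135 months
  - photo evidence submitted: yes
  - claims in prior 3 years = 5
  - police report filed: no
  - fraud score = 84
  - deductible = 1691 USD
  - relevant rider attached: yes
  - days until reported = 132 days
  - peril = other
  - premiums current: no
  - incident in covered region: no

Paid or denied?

Atomic conditions:
  incident in covered region: no → false
  claim amount > 44853 USD: 193566 > 44853 is true
  peril = fire: other == fire is false
  claims in prior 3 years > 2: 5 > 2 is true
  deductible between 2406 USD and 4187 USD: 1691 in [2406, 4187] is false
  relevant rider attached: yes → true
  policy age ≥ 135 months: 135 ≥ 135 is true
  premiums current: no → false
  police report filed: no → false
  photo evidence submitted: yes → true
  days until reported > 6 days: 132 > 6 is true
  fraud score ≤ 88: 84 ≤ 88 is true
  fraud score between 20 and 24: 84 in [20, 24] is false
Combine:
[1.3] NOT false = true
[1] false AND true AND true = false
[2.2] NOT false = true
[2] true AND true AND true = true
[3.1] NOT true = false
[3.2] NOT false = true
[3] false AND true AND false = false
[4] true AND false = false
[5] true AND true AND false = false
[root] false OR true OR false OR false OR false = true
Overall: true → paid

Paid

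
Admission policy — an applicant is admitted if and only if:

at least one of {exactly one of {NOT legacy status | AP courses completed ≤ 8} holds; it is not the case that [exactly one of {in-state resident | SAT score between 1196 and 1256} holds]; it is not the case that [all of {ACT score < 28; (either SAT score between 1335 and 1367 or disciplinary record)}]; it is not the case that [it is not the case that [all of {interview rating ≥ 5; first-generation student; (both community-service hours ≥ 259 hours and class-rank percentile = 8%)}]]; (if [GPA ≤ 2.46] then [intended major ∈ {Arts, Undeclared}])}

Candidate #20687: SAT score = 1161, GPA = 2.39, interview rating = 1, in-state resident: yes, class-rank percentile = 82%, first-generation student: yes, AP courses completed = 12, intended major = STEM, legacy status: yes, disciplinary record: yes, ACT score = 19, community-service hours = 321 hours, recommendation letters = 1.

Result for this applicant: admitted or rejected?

Atomic conditions:
  NOT legacy status: yes → false
  AP courses completed ≤ 8: 12 ≤ 8 is false
  in-state resident: yes → true
  SAT score between 1196 and 1256: 1161 in [1196, 1256] is false
  ACT score < 28: 19 < 28 is true
  SAT score between 1335 and 1367: 1161 in [1335, 1367] is false
  disciplinary record: yes → true
  interview rating ≥ 5: 1 ≥ 5 is false
  first-generation student: yes → true
  community-service hours ≥ 259 hours: 321 ≥ 259 is true
  class-rank percentile = 8%: 82 == 8 is false
  GPA ≤ 2.46: 2.39 ≤ 2.46 is true
  intended major ∈ {Arts, Undeclared}: STEM is not in the set → false
Combine:
[1] exactly-one(false, false) = false
[2.1] exactly-one(true, false) = true
[2] NOT true = false
[3.1.2] false OR true = true
[3.1] true AND true = true
[3] NOT true = false
[4.1.1.3] true AND false = false
[4.1.1] false AND true AND false = false
[4.1] NOT false = true
[4] NOT true = false
[5] true → false = false
[root] false OR false OR false OR false OR false = false
Overall: false → rejected

Rejected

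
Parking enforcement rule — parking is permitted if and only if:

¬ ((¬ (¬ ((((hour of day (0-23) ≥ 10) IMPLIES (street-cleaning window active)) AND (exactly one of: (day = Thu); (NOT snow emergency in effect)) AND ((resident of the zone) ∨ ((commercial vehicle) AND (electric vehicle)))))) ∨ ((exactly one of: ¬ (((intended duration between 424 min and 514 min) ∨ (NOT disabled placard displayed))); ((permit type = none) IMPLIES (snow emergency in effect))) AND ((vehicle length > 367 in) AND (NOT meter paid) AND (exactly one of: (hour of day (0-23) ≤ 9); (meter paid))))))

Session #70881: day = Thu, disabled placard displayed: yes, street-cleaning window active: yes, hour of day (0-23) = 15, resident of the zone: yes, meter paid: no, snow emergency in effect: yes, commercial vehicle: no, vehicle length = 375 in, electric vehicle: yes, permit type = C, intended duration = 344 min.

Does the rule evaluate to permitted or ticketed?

Atomic conditions:
  hour of day (0-23) ≥ 10: 15 ≥ 10 is true
  street-cleaning window active: yes → true
  day = Thu: Thu == Thu is true
  NOT snow emergency in effect: yes → false
  resident of the zone: yes → true
  commercial vehicle: no → false
  electric vehicle: yes → true
  intended duration between 424 min and 514 min: 344 in [424, 514] is false
  NOT disabled placard displayed: yes → false
  permit type = none: C == none is false
  snow emergency in effect: yes → true
  vehicle length > 367 in: 375 > 367 is true
  NOT meter paid: no → true
  hour of day (0-23) ≤ 9: 15 ≤ 9 is false
  meter paid: no → false
Combine:
[1.1.1.1.1] true → true = true
[1.1.1.1.2] exactly-one(true, false) = true
[1.1.1.1.3.2] false AND true = false
[1.1.1.1.3] true OR false = true
[1.1.1.1] true AND true AND true = true
[1.1.1] NOT true = false
[1.1] NOT false = true
[1.2.1.1.1] false OR false = false
[1.2.1.1] NOT false = true
[1.2.1.2] false → true (antecedent false ⇒ implication holds) = true
[1.2.1] exactly-one(true, true) = false
[1.2.2.3] exactly-one(false, false) = false
[1.2.2] true AND true AND false = false
[1.2] false AND false = false
[1] true OR false = true
[root] NOT true = false
Overall: false → ticketed

Ticketed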